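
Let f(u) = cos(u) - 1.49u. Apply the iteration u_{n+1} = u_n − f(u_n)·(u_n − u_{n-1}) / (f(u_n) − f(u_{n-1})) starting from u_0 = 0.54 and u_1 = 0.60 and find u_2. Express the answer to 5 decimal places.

f(0.54) = 0.0531087, f(0.60) = -0.0686644
u_2 = 0.6000000 − (-0.0686644)·(0.6000000 − 0.5400000) / (-0.0686644 − 0.0531087) = 0.6000000 − (-0.0041199)/(-0.1217731) = 0.5661677

0.56617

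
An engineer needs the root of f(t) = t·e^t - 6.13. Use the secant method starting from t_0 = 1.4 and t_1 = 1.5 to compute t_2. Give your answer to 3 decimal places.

f(1.4) = -0.45272, f(1.5) = 0.59253
t_2 = 1.50000 − 0.59253·(1.50000 − 1.40000) / (0.59253 − (-0.45272)) = 1.50000 − (0.05925)/(1.04525) = 1.44331

1.443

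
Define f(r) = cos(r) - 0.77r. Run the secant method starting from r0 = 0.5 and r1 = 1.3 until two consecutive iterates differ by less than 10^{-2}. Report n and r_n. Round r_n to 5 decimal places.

f(0.5) = 0.4925826, f(1.3) = -0.7335012
r2 = 1.3000000 − (-0.7335012)·(0.8000000)/(-1.2260837) = 0.8214022;  |Δ| = 0.4785978
f(0.8214022) = 0.0487156
r3 = 0.8214022 − 0.0487156·(-0.4785978)/(0.7822168) = 0.8512088;  |Δ| = 0.0298065
f(0.8512088) = 0.0036438
r4 = 0.8512088 − 0.0036438·(0.0298065)/(-0.0450718) = 0.8536185;  |Δ| = 0.0024097
|r4 − r3| = 0.0024097 < 10^{-2}

n = 4, r_n = 0.85362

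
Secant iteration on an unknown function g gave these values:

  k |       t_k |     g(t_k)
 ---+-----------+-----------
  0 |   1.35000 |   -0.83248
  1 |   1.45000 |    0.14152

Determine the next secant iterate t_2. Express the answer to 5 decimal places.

t_2 = 1.45000 − 0.14152·(1.45000 − 1.35000) / (0.14152 − (-0.83248))
   = 1.45000 − (0.0141520)/(0.9740000) = 1.4354702

1.43547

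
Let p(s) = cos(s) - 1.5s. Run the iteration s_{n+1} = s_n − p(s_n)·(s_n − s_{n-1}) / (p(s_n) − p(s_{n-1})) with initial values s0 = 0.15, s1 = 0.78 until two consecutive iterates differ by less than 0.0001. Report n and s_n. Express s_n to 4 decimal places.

p(0.15) = 0.763771, p(0.78) = -0.459086
s2 = 0.780000 − (-0.459086)·(0.630000)/(-1.222858) = 0.543485;  |Δ| = 0.236515
p(0.543485) = 0.040685
s3 = 0.543485 − 0.040685·(-0.236515)/(0.499771) = 0.562739;  |Δ| = 0.019254
p(0.562739) = 0.001689
s4 = 0.562739 − 0.001689·(0.019254)/(-0.038996) = 0.563573;  |Δ| = 0.000834
p(0.563573) = -0.000007
s5 = 0.563573 − (-0.000007)·(0.000834)/(-0.001696) = 0.563569;  |Δ| = 0.000003
|s5 − s4| = 0.000003 < 0.0001

n = 5, s_n = 0.5636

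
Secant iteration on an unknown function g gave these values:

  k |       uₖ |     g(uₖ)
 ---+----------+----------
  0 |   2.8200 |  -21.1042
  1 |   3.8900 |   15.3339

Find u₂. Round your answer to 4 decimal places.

u₂ = 3.8900 − 15.3339·(3.8900 − 2.8200) / (15.3339 − (-21.1042))
   = 3.8900 − (16.407273)/(36.438100) = 3.439722

3.4397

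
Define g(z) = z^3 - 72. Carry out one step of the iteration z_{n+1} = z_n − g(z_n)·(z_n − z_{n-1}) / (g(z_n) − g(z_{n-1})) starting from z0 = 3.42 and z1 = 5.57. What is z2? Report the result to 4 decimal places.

g(3.42) = -31.998312, g(5.57) = 100.808693
z2 = 5.570000 − 100.808693·(5.570000 − 3.420000) / (100.808693 − (-31.998312)) = 5.570000 − (216.738690)/(132.807005) = 3.938018

3.9380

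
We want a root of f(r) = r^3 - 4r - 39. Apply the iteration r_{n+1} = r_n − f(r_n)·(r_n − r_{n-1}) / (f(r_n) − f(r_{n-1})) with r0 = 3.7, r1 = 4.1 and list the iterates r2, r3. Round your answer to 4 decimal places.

f(3.7) = -3.147000, f(4.1) = 13.521000
r2 = 4.100000 − 13.521000·(4.100000 − 3.700000) / (13.521000 − (-3.147000)) = 4.100000 − (5.408400)/(16.668000) = 3.775522
f(3.775522) = -0.283661
r3 = 3.775522 − (-0.283661)·(3.775522 − 4.100000) / (-0.283661 − 13.521000) = 3.775522 − (0.092042)/(-13.804661) = 3.782189

3.7755, 3.7822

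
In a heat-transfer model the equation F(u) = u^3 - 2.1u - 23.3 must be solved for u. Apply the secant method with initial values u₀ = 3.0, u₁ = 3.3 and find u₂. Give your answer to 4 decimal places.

F(3.0) = -2.600000, F(3.3) = 5.707000
u₂ = 3.300000 − 5.707000·(3.300000 − 3.000000) / (5.707000 − (-2.600000)) = 3.300000 − (1.712100)/(8.307000) = 3.093897

3.0939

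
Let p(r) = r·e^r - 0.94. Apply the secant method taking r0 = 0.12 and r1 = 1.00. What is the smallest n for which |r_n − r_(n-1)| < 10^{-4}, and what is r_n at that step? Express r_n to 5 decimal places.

n = 7, r_n = 0.54503

p(0.12) = -0.8047004, p(1.00) = 1.7782818
r2 = 1.0000000 − 1.7782818·(0.8800000)/(2.5829822) = 0.3941546;  |Δ| = 0.6058454
p(0.3941546) = -0.3554177
r3 = 0.3941546 − (-0.3554177)·(-0.6058454)/(-2.1336995) = 0.4950723;  |Δ| = 0.1009178
p(0.4950723) = -0.1277760
r4 = 0.4950723 − (-0.1277760)·(0.1009178)/(0.2276416) = 0.5517178;  |Δ| = 0.0566455
p(0.5517178) = 0.0179106
r5 = 0.5517178 − 0.0179106·(0.0566455)/(0.1456866) = 0.5447538;  |Δ| = 0.0069639
p(0.5447538) = -0.0007442
r6 = 0.5447538 − (-0.0007442)·(-0.0069639)/(-0.0186548) = 0.5450317;  |Δ| = 0.0002778
p(0.5450317) = -0.0000041
r7 = 0.5450317 − (-0.0000041)·(0.0002778)/(0.0007401) = 0.5450332;  |Δ| = 0.0000015
|r7 − r6| = 0.0000015 < 10^{-4}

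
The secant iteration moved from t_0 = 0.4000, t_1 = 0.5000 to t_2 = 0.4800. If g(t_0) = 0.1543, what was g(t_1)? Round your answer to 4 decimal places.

The secant line through (0.4000, 0.1543) and (0.5000, g(t_1)) crosses zero at t_2 = 0.4800.
So (0.4000, 0.1543), (0.5000, g(t_1)), (0.4800, 0) are collinear:
g(t_1) = 0.1543 · (0.5000 − 0.4800) / (0.4000 − 0.4800) = 0.1543 · (0.020000)/(-0.080000) = -0.038575

-0.0386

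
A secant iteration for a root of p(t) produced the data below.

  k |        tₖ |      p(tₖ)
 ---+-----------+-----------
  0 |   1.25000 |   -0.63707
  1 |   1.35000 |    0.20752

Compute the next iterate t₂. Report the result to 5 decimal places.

1.32543

t₂ = 1.35000 − 0.20752·(1.35000 − 1.25000) / (0.20752 − (-0.63707))
   = 1.35000 − (0.0207520)/(0.8445900) = 1.3254295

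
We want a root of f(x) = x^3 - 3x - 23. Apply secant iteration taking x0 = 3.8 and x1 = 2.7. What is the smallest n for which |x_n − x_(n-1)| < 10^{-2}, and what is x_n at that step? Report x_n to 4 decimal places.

f(3.8) = 20.472000, f(2.7) = -11.417000
x2 = 2.700000 − (-11.417000)·(-1.100000)/(-31.889000) = 3.093825;  |Δ| = 0.393825
f(3.093825) = -2.668134
x3 = 3.093825 − (-2.668134)·(0.393825)/(8.748866) = 3.213930;  |Δ| = 0.120105
f(3.213930) = 0.556007
x4 = 3.213930 − 0.556007·(0.120105)/(3.224141) = 3.193218;  |Δ| = 0.020712
f(3.193218) = -0.019559
x5 = 3.193218 − (-0.019559)·(-0.020712)/(-0.575566) = 3.193922;  |Δ| = 0.000704
|x5 − x4| = 0.000704 < 10^{-2}

n = 5, x_n = 3.1939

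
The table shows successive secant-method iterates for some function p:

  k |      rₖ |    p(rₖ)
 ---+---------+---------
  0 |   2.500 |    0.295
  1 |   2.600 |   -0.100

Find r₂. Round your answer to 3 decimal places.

2.575

r₂ = 2.600 − (-0.100)·(2.600 − 2.500) / (-0.100 − 0.295)
   = 2.600 − (-0.01000)/(-0.39500) = 2.57468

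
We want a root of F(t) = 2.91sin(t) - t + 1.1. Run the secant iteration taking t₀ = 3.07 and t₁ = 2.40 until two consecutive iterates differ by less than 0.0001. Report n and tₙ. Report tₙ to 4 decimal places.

F(3.07) = -1.761843, F(2.40) = 0.665598
t₂ = 2.400000 − 0.665598·(-0.670000)/(2.427441) = 2.583712;  |Δ| = 0.183712
F(2.583712) = 0.056810
t₃ = 2.583712 − 0.056810·(0.183712)/(-0.608787) = 2.600856;  |Δ| = 0.017144
F(2.600856) = -0.002881
t₄ = 2.600856 − (-0.002881)·(0.017144)/(-0.059691) = 2.600028;  |Δ| = 0.000827
F(2.600028) = 0.000010
t₅ = 2.600028 − 0.000010·(-0.000827)/(0.002891) = 2.600031;  |Δ| = 0.000003
|t₅ − t₄| = 0.000003 < 0.0001

n = 5, tₙ = 2.6000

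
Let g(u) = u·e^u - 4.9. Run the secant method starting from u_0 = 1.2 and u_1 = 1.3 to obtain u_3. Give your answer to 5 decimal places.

1.31521

g(1.2) = -0.9158597, g(1.3) = -0.1299143
u_2 = 1.3000000 − (-0.1299143)·(1.3000000 − 1.2000000) / (-0.1299143 − (-0.9158597)) = 1.3000000 − (-0.0129914)/(0.7859454) = 1.3165297
g(1.3165297) = 0.0112522
u_3 = 1.3165297 − 0.0112522·(1.3165297 − 1.3000000) / (0.0112522 − (-0.1299143)) = 1.3165297 − (0.0001860)/(0.1411665) = 1.3152121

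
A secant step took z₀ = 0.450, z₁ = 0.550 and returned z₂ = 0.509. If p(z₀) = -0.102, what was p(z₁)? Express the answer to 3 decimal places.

0.071

The secant line through (0.450, -0.102) and (0.550, p(z₁)) crosses zero at z₂ = 0.509.
So (0.450, -0.102), (0.550, p(z₁)), (0.509, 0) are collinear:
p(z₁) = -0.102 · (0.550 − 0.509) / (0.450 − 0.509) = -0.102 · (0.04100)/(-0.05900) = 0.07088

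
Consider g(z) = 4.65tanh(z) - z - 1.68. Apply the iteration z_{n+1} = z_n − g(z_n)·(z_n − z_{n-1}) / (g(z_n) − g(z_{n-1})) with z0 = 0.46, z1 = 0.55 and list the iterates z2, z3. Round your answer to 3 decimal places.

0.513, 0.512

g(0.46) = -0.14011, g(0.55) = 0.09742
z2 = 0.55000 − 0.09742·(0.55000 − 0.46000) / (0.09742 − (-0.14011)) = 0.55000 − (0.00877)/(0.23753) = 0.51309
g(0.51309) = 0.00333
z3 = 0.51309 − 0.00333·(0.51309 − 0.55000) / (0.00333 − 0.09742) = 0.51309 − (-0.00012)/(-0.09409) = 0.51178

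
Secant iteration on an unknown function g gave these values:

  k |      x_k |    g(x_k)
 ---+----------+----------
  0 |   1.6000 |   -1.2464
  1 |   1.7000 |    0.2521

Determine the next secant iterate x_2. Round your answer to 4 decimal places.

x_2 = 1.7000 − 0.2521·(1.7000 − 1.6000) / (0.2521 − (-1.2464))
   = 1.7000 − (0.025210)/(1.498500) = 1.683177

1.6832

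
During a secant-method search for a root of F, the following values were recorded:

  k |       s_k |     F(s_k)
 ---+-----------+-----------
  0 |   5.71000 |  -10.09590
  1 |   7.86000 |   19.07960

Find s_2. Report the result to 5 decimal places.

s_2 = 7.86000 − 19.07960·(7.86000 − 5.71000) / (19.07960 − (-10.09590))
   = 7.86000 − (41.0211400)/(29.1755000) = 6.4539867

6.45399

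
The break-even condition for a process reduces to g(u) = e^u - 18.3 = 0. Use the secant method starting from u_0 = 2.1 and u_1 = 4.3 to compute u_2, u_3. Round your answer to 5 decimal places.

2.44020, 2.64418

g(2.1) = -10.1338301, g(4.3) = 55.3997937
u_2 = 4.3000000 − 55.3997937·(4.3000000 − 2.1000000) / (55.3997937 − (-10.1338301)) = 4.3000000 − (121.8795461)/(65.5336238) = 2.4401983
g(2.4401983) = -6.8246841
u_3 = 2.4401983 − (-6.8246841)·(2.4401983 − 4.3000000) / (-6.8246841 − 55.3997937) = 2.4401983 − (12.6925593)/(-62.2244778) = 2.6441784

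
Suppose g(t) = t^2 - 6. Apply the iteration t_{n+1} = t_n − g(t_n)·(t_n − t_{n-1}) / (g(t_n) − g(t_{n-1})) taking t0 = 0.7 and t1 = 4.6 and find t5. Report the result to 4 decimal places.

2.4473

g(0.7) = -5.510000, g(4.6) = 15.160000
t2 = 4.600000 − 15.160000·(4.600000 − 0.700000) / (15.160000 − (-5.510000)) = 4.600000 − (59.124000)/(20.670000) = 1.739623
g(1.739623) = -2.973713
t3 = 1.739623 − (-2.973713)·(1.739623 − 4.600000) / (-2.973713 − 15.160000) = 1.739623 − (8.505942)/(-18.133713) = 2.208690
g(2.208690) = -1.121686
t4 = 2.208690 − (-1.121686)·(2.208690 − 1.739623) / (-1.121686 − (-2.973713)) = 2.208690 − (-0.526147)/(1.852027) = 2.492783
g(2.492783) = 0.213967
t5 = 2.492783 − 0.213967·(2.492783 − 2.208690) / (0.213967 − (-1.121686)) = 2.492783 − (0.060787)/(1.335654) = 2.447272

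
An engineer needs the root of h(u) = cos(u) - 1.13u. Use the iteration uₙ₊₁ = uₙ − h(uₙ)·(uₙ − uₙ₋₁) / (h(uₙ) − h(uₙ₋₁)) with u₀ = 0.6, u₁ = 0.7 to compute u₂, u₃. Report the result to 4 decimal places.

h(0.6) = 0.147336, h(0.7) = -0.026158
u₂ = 0.700000 − (-0.026158)·(0.700000 − 0.600000) / (-0.026158 − 0.147336) = 0.700000 − (-0.002616)/(-0.173493) = 0.684923
h(0.684923) = 0.000505
u₃ = 0.684923 − 0.000505·(0.684923 − 0.700000) / (0.000505 − (-0.026158)) = 0.684923 − (-0.000008)/(0.026663) = 0.685208

0.6849, 0.6852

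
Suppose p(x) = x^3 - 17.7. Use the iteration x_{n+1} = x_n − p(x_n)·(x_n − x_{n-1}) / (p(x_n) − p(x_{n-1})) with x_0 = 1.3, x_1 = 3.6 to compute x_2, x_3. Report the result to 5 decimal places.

2.10202, 2.43924

p(1.3) = -15.5030000, p(3.6) = 28.9560000
x_2 = 3.6000000 − 28.9560000·(3.6000000 − 1.3000000) / (28.9560000 − (-15.5030000)) = 3.6000000 − (66.5988000)/(44.4590000) = 2.1020176
p(2.1020176) = -8.4122816
x_3 = 2.1020176 − (-8.4122816)·(2.1020176 − 3.6000000) / (-8.4122816 − 28.9560000) = 2.1020176 − (12.6014499)/(-37.3682816) = 2.4392407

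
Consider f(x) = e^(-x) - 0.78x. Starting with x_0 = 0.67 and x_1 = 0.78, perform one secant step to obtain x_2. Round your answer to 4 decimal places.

f(0.67) = -0.010891, f(0.78) = -0.149994
x_2 = 0.780000 − (-0.149994)·(0.780000 − 0.670000) / (-0.149994 − (-0.010891)) = 0.780000 − (-0.016499)/(-0.139103) = 0.661387

0.6614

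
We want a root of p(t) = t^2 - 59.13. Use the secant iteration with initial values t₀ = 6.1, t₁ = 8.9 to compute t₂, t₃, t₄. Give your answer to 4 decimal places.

p(6.1) = -21.920000, p(8.9) = 20.080000
t₂ = 8.900000 − 20.080000·(8.900000 − 6.100000) / (20.080000 − (-21.920000)) = 8.900000 − (56.224000)/(42.000000) = 7.561333
p(7.561333) = -1.956238
t₃ = 7.561333 − (-1.956238)·(7.561333 − 8.900000) / (-1.956238 − 20.080000) = 7.561333 − (2.618751)/(-22.036238) = 7.680172
p(7.680172) = -0.144962
t₄ = 7.680172 − (-0.144962)·(7.680172 − 7.561333) / (-0.144962 − (-1.956238)) = 7.680172 − (-0.017227)/(1.811276) = 7.689683

7.5613, 7.6802, 7.6897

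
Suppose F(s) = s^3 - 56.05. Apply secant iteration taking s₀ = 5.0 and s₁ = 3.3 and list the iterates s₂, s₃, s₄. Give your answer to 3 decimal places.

F(5.0) = 68.95000, F(3.3) = -20.11300
s₂ = 3.30000 − (-20.11300)·(3.30000 − 5.00000) / (-20.11300 − 68.95000) = 3.30000 − (34.19210)/(-89.06300) = 3.68391
F(3.68391) = -6.05498
s₃ = 3.68391 − (-6.05498)·(3.68391 − 3.30000) / (-6.05498 − (-20.11300)) = 3.68391 − (-2.32456)/(14.05802) = 3.84926
F(3.84926) = 0.98391
s₄ = 3.84926 − 0.98391·(3.84926 − 3.68391) / (0.98391 − (-6.05498)) = 3.84926 − (0.16269)/(7.03889) = 3.82615

3.684, 3.849, 3.826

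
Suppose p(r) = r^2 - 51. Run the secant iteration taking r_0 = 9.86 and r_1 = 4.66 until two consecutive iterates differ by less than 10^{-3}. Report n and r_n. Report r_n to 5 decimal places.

n = 6, r_n = 7.14143

p(9.86) = 46.2196000, p(4.66) = -29.2844000
r_2 = 4.6600000 − (-29.2844000)·(-5.2000000)/(-75.5040000) = 6.6768320;  |Δ| = 2.0168320
p(6.6768320) = -6.4199150
r_3 = 6.6768320 − (-6.4199150)·(2.0168320)/(22.8644850) = 7.2431202;  |Δ| = 0.5662883
p(7.2431202) = 1.4627907
r_4 = 7.2431202 − 1.4627907·(0.5662883)/(7.8827057) = 7.1380343;  |Δ| = 0.1050859
p(7.1380343) = -0.0484659
r_5 = 7.1380343 − (-0.0484659)·(-0.1050859)/(-1.5112566) = 7.1414044;  |Δ| = 0.0033701
p(7.1414044) = -0.0003428
r_6 = 7.1414044 − (-0.0003428)·(0.0033701)/(0.0481231) = 7.1414284;  |Δ| = 0.0000240
|r_6 − r_5| = 0.0000240 < 10^{-3}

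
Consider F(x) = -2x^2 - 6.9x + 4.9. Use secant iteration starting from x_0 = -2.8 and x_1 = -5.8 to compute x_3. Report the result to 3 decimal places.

F(-2.8) = 8.54000, F(-5.8) = -22.36000
x_2 = -5.80000 − (-22.36000)·(-5.80000 − (-2.80000)) / (-22.36000 − 8.54000) = -5.80000 − (67.08000)/(-30.90000) = -3.62913
F(-3.62913) = 3.59986
x_3 = -3.62913 − 3.59986·(-3.62913 − (-5.80000)) / (3.59986 − (-22.36000)) = -3.62913 − (7.81483)/(25.95986) = -3.93016

-3.930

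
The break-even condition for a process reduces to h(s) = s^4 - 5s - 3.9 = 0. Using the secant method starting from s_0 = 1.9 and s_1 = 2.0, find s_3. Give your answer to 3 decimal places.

1.916

h(1.9) = -0.36790, h(2.0) = 2.10000
s_2 = 2.00000 − 2.10000·(2.00000 − 1.90000) / (2.10000 − (-0.36790)) = 2.00000 − (0.21000)/(2.46790) = 1.91491
h(1.91491) = -0.02860
s_3 = 1.91491 − (-0.02860)·(1.91491 − 2.00000) / (-0.02860 − 2.10000) = 1.91491 − (0.00243)/(-2.12860) = 1.91605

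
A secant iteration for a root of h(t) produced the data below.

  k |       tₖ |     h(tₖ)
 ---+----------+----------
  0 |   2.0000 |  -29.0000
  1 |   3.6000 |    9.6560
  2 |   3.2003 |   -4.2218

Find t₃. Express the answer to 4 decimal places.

3.3219

t₃ = 3.2003 − (-4.2218)·(3.2003 − 3.6000) / (-4.2218 − 9.6560)
   = 3.2003 − (1.687453)/(-13.877800) = 3.321894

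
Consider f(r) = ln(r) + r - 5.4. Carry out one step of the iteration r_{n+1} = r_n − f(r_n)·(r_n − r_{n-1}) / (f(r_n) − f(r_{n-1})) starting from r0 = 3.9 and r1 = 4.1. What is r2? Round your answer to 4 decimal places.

f(3.9) = -0.139023, f(4.1) = 0.110987
r2 = 4.100000 − 0.110987·(4.100000 − 3.900000) / (0.110987 − (-0.139023)) = 4.100000 − (0.022197)/(0.250010) = 4.011214

4.0112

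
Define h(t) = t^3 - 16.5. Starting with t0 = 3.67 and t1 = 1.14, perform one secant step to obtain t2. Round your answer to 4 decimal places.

h(3.67) = 32.930863, h(1.14) = -15.018456
t2 = 1.140000 − (-15.018456)·(1.140000 − 3.670000) / (-15.018456 − 32.930863) = 1.140000 − (37.996694)/(-47.949319) = 1.932434

1.9324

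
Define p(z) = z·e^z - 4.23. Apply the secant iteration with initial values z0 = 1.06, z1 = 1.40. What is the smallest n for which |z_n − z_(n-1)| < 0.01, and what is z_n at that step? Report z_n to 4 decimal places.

p(1.06) = -1.170447, p(1.40) = 1.447280
z2 = 1.400000 − 1.447280·(0.340000)/(2.617727) = 1.212022;  |Δ| = 0.187978
p(1.212022) = -0.157277
z3 = 1.212022 − (-0.157277)·(-0.187978)/(-1.604556) = 1.230447;  |Δ| = 0.018425
p(1.230447) = -0.018474
z4 = 1.230447 − (-0.018474)·(0.018425)/(0.138803) = 1.232900;  |Δ| = 0.002452
|z4 − z3| = 0.002452 < 0.01

n = 4, z_n = 1.2329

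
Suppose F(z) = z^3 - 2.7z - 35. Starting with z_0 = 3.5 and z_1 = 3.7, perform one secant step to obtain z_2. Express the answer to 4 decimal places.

3.5435

F(3.5) = -1.575000, F(3.7) = 5.663000
z_2 = 3.700000 − 5.663000·(3.700000 − 3.500000) / (5.663000 − (-1.575000)) = 3.700000 − (1.132600)/(7.238000) = 3.543520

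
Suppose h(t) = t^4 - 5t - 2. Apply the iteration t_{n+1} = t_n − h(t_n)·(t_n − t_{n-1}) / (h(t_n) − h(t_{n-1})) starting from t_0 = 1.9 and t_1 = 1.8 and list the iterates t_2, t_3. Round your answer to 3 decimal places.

h(1.9) = 1.53210, h(1.8) = -0.50240
t_2 = 1.80000 − (-0.50240)·(1.80000 − 1.90000) / (-0.50240 − 1.53210) = 1.80000 − (0.05024)/(-2.03450) = 1.82469
h(1.82469) = -0.03784
t_3 = 1.82469 − (-0.03784)·(1.82469 − 1.80000) / (-0.03784 − (-0.50240)) = 1.82469 − (-0.00093)/(0.46456) = 1.82671

1.825, 1.827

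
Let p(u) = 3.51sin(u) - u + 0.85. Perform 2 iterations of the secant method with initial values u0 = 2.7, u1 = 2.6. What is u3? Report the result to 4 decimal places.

2.6148

p(2.7) = -0.349897, p(2.6) = 0.059410
u2 = 2.600000 − 0.059410·(2.600000 − 2.700000) / (0.059410 − (-0.349897)) = 2.600000 − (-0.005941)/(0.409306) = 2.614515
p(2.614515) = 0.001050
u3 = 2.614515 − 0.001050·(2.614515 − 2.600000) / (0.001050 − 0.059410) = 2.614515 − (0.000015)/(-0.058360) = 2.614776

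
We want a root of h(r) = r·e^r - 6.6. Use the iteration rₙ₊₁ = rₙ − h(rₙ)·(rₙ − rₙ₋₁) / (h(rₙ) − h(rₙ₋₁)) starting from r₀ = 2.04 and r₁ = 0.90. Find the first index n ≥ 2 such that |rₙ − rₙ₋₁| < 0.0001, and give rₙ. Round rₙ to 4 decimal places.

h(2.04) = 9.088843, h(0.90) = -4.386357
r₂ = 0.900000 − (-4.386357)·(-1.140000)/(-13.475200) = 1.271085;  |Δ| = 0.371085
h(1.271085) = -2.068939
r₃ = 1.271085 − (-2.068939)·(0.371085)/(2.317419) = 1.602382;  |Δ| = 0.331296
h(1.602382) = 1.355573
r₄ = 1.602382 − 1.355573·(0.331296)/(3.424511) = 1.471240;  |Δ| = 0.131142
h(1.471240) = -0.193293
r₅ = 1.471240 − (-0.193293)·(-0.131142)/(-1.548866) = 1.487606;  |Δ| = 0.016366
h(1.487606) = -0.015134
r₆ = 1.487606 − (-0.015134)·(0.016366)/(0.178159) = 1.488996;  |Δ| = 0.001390
h(1.488996) = 0.000189
r₇ = 1.488996 − 0.000189·(0.001390)/(0.015323) = 1.488979;  |Δ| = 0.000017
|r₇ − r₆| = 0.000017 < 0.0001

n = 7, rₙ = 1.4890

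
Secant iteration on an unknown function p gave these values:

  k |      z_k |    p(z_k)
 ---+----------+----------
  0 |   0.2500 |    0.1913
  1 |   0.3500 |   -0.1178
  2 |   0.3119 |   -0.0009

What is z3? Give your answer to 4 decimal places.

0.3116

z3 = 0.3119 − (-0.0009)·(0.3119 − 0.3500) / (-0.0009 − (-0.1178))
   = 0.3119 − (0.000034)/(0.116900) = 0.311607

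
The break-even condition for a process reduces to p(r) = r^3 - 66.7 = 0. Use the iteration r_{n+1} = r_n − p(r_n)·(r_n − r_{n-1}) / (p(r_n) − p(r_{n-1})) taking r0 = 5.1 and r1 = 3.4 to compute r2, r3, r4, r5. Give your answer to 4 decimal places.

p(5.1) = 65.951000, p(3.4) = -27.396000
r2 = 3.400000 − (-27.396000)·(3.400000 − 5.100000) / (-27.396000 − 65.951000) = 3.400000 − (46.573200)/(-93.347000) = 3.898926
p(3.898926) = -7.430015
r3 = 3.898926 − (-7.430015)·(3.898926 − 3.400000) / (-7.430015 − (-27.396000)) = 3.898926 − (-3.707024)/(19.965985) = 4.084592
p(4.084592) = 1.446916
r4 = 4.084592 − 1.446916·(4.084592 − 3.898926) / (1.446916 − (-7.430015)) = 4.084592 − (0.268645)/(8.876931) = 4.054329
p(4.054329) = -0.056614
r5 = 4.054329 − (-0.056614)·(4.054329 − 4.084592) / (-0.056614 − 1.446916) = 4.054329 − (0.001713)/(-1.503530) = 4.055469

3.8989, 4.0846, 4.0543, 4.0555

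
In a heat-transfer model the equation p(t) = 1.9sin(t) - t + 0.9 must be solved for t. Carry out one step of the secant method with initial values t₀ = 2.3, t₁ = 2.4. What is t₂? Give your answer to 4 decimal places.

2.3072

p(2.3) = 0.016840, p(2.4) = -0.216620
t₂ = 2.400000 − (-0.216620)·(2.400000 − 2.300000) / (-0.216620 − 0.016840) = 2.400000 − (-0.021662)/(-0.233460) = 2.307213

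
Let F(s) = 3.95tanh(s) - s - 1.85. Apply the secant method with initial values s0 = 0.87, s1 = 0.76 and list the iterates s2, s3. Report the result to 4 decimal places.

F(0.87) = 0.050428, F(0.76) = -0.077746
s2 = 0.760000 − (-0.077746)·(0.760000 − 0.870000) / (-0.077746 − 0.050428) = 0.760000 − (0.008552)/(-0.128174) = 0.826722
F(0.826722) = 0.004191
s3 = 0.826722 − 0.004191·(0.826722 − 0.760000) / (0.004191 − (-0.077746)) = 0.826722 − (0.000280)/(0.081937) = 0.823310

0.8267, 0.8233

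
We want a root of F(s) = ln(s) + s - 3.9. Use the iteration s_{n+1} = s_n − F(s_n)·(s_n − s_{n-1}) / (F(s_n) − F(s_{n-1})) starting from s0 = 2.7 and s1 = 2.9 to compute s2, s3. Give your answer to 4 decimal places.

2.8523, 2.8520

F(2.7) = -0.206748, F(2.9) = 0.064711
s2 = 2.900000 − 0.064711·(2.900000 − 2.700000) / (0.064711 − (-0.206748)) = 2.900000 − (0.012942)/(0.271459) = 2.852324
F(2.852324) = 0.000458
s3 = 2.852324 − 0.000458·(2.852324 − 2.900000) / (0.000458 − 0.064711) = 2.852324 − (-0.000022)/(-0.064253) = 2.851984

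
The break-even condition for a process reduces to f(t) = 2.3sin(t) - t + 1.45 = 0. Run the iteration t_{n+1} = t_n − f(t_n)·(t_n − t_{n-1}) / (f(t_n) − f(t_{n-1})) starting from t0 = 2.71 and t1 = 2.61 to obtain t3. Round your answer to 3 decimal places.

f(2.71) = -0.29787, f(2.61) = 0.00589
t2 = 2.61000 − 0.00589·(2.61000 − 2.71000) / (0.00589 − (-0.29787)) = 2.61000 − (-0.00059)/(0.30375) = 2.61194
f(2.61194) = 0.00010
t3 = 2.61194 − 0.00010·(2.61194 − 2.61000) / (0.00010 − 0.00589) = 2.61194 − (0.00000)/(-0.00578) = 2.61197

2.612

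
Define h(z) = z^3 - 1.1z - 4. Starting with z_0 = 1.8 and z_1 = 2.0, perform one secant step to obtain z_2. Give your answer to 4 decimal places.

h(1.8) = -0.148000, h(2.0) = 1.800000
z_2 = 2.000000 − 1.800000·(2.000000 − 1.800000) / (1.800000 − (-0.148000)) = 2.000000 − (0.360000)/(1.948000) = 1.815195

1.8152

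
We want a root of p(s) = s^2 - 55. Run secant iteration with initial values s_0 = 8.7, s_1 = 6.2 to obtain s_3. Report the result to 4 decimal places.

p(8.7) = 20.690000, p(6.2) = -16.560000
s_2 = 6.200000 − (-16.560000)·(6.200000 − 8.700000) / (-16.560000 − 20.690000) = 6.200000 − (41.400000)/(-37.250000) = 7.311409
p(7.311409) = -1.543293
s_3 = 7.311409 − (-1.543293)·(7.311409 − 6.200000) / (-1.543293 − (-16.560000)) = 7.311409 − (-1.715230)/(15.016707) = 7.425631

7.4256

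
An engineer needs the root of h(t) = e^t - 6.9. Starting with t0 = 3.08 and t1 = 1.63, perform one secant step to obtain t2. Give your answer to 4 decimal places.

1.7864

h(3.08) = 14.858402, h(1.63) = -1.796125
t2 = 1.630000 − (-1.796125)·(1.630000 − 3.080000) / (-1.796125 − 14.858402) = 1.630000 − (2.604382)/(-16.654528) = 1.786377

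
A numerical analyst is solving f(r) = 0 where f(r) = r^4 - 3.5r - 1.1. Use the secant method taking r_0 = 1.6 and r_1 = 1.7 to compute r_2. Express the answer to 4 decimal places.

1.6101

f(1.6) = -0.146400, f(1.7) = 1.302100
r_2 = 1.700000 − 1.302100·(1.700000 − 1.600000) / (1.302100 − (-0.146400)) = 1.700000 − (0.130210)/(1.448500) = 1.610107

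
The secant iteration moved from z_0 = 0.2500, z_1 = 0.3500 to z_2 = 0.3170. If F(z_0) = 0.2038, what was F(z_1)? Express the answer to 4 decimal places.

The secant line through (0.2500, 0.2038) and (0.3500, F(z_1)) crosses zero at z_2 = 0.3170.
So (0.2500, 0.2038), (0.3500, F(z_1)), (0.3170, 0) are collinear:
F(z_1) = 0.2038 · (0.3500 − 0.3170) / (0.2500 − 0.3170) = 0.2038 · (0.033000)/(-0.067000) = -0.100379

-0.1004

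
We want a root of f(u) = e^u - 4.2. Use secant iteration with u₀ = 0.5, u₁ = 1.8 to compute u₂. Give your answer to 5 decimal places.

1.25363

f(0.5) = -2.5512787, f(1.8) = 1.8496475
u₂ = 1.8000000 − 1.8496475·(1.8000000 − 0.5000000) / (1.8496475 − (-2.5512787)) = 1.8000000 − (2.4045417)/(4.4009262) = 1.2536283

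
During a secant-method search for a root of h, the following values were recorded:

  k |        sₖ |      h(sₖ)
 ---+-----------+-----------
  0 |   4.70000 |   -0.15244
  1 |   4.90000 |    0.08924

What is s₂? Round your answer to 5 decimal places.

s₂ = 4.90000 − 0.08924·(4.90000 − 4.70000) / (0.08924 − (-0.15244))
   = 4.90000 − (0.0178480)/(0.2416800) = 4.8261503

4.82615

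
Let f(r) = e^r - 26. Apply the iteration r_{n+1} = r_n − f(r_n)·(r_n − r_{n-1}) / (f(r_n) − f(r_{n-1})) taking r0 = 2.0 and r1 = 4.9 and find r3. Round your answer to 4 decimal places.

f(2.0) = -18.610944, f(4.9) = 108.289780
r2 = 4.900000 − 108.289780·(4.900000 − 2.000000) / (108.289780 − (-18.610944)) = 4.900000 − (314.040361)/(126.900724) = 2.425307
f(2.425307) = -14.694303
r3 = 2.425307 − (-14.694303)·(2.425307 − 4.900000) / (-14.694303 − 108.289780) = 2.425307 − (36.363892)/(-122.984083) = 2.720986

2.7210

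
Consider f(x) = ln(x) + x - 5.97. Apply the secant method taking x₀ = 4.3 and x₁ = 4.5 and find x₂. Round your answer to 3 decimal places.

f(4.3) = -0.21138, f(4.5) = 0.03408
x₂ = 4.50000 − 0.03408·(4.50000 − 4.30000) / (0.03408 − (-0.21138)) = 4.50000 − (0.00682)/(0.24546) = 4.47223

4.472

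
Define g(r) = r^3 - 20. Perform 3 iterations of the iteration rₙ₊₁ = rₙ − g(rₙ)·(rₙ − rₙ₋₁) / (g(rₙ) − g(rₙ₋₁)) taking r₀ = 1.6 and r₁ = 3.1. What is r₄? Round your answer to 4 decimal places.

2.7162

g(1.6) = -15.904000, g(3.1) = 9.791000
r₂ = 3.100000 − 9.791000·(3.100000 − 1.600000) / (9.791000 − (-15.904000)) = 3.100000 − (14.686500)/(25.695000) = 2.528430
g(2.528430) = -3.835859
r₃ = 2.528430 − (-3.835859)·(2.528430 − 3.100000) / (-3.835859 − 9.791000) = 2.528430 − (2.192463)/(-13.626859) = 2.689322
g(2.689322) = -0.549596
r₄ = 2.689322 − (-0.549596)·(2.689322 − 2.528430) / (-0.549596 − (-3.835859)) = 2.689322 − (-0.088426)/(3.286263) = 2.716230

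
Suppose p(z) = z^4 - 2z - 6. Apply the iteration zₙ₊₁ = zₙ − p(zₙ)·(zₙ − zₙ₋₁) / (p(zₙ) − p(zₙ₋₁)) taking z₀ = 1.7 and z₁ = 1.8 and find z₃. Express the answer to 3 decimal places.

1.756

p(1.7) = -1.04790, p(1.8) = 0.89760
z₂ = 1.80000 − 0.89760·(1.80000 − 1.70000) / (0.89760 − (-1.04790)) = 1.80000 − (0.08976)/(1.94550) = 1.75386
p(1.75386) = -0.04574
z₃ = 1.75386 − (-0.04574)·(1.75386 − 1.80000) / (-0.04574 − 0.89760) = 1.75386 − (0.00211)/(-0.94334) = 1.75610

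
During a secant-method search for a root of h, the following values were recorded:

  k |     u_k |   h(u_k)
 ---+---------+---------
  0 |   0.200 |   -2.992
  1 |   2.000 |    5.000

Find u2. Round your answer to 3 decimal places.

0.874

u2 = 2.000 − 5.000·(2.000 − 0.200) / (5.000 − (-2.992))
   = 2.000 − (9.00000)/(7.99200) = 0.87387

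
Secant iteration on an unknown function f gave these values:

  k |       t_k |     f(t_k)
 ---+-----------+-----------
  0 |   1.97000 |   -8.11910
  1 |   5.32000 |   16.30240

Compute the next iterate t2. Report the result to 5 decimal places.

3.08373

t2 = 5.32000 − 16.30240·(5.32000 − 1.97000) / (16.30240 − (-8.11910))
   = 5.32000 − (54.6130400)/(24.4215000) = 3.0837311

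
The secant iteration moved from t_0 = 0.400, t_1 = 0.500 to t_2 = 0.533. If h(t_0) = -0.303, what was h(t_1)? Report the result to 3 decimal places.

The secant line through (0.400, -0.303) and (0.500, h(t_1)) crosses zero at t_2 = 0.533.
So (0.400, -0.303), (0.500, h(t_1)), (0.533, 0) are collinear:
h(t_1) = -0.303 · (0.500 − 0.533) / (0.400 − 0.533) = -0.303 · (-0.03300)/(-0.13300) = -0.07518

-0.075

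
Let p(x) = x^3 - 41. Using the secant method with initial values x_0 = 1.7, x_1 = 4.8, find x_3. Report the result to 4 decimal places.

p(1.7) = -36.087000, p(4.8) = 69.592000
x_2 = 4.800000 − 69.592000·(4.800000 − 1.700000) / (69.592000 − (-36.087000)) = 4.800000 − (215.735200)/(105.679000) = 2.758580
p(2.758580) = -20.007853
x_3 = 2.758580 − (-20.007853)·(2.758580 − 4.800000) / (-20.007853 − 69.592000) = 2.758580 − (40.844427)/(-89.599853) = 3.214434

3.2144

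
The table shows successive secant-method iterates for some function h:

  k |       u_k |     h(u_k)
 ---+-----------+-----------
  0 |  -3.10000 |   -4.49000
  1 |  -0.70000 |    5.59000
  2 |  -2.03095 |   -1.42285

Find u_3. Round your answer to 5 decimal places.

u_3 = -2.03095 − (-1.42285)·(-2.03095 − (-0.70000)) / (-1.42285 − 5.59000)
   = -2.03095 − (1.8937422)/(-7.0128500) = -1.7609111

-1.76091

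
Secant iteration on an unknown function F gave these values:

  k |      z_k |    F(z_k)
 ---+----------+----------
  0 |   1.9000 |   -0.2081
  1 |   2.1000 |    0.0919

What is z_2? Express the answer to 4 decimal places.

z_2 = 2.1000 − 0.0919·(2.1000 − 1.9000) / (0.0919 − (-0.2081))
   = 2.1000 − (0.018380)/(0.300000) = 2.038733

2.0387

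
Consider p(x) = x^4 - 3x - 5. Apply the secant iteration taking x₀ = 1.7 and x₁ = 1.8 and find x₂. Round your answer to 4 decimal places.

1.7947

p(1.7) = -1.747900, p(1.8) = 0.097600
x₂ = 1.800000 − 0.097600·(1.800000 − 1.700000) / (0.097600 − (-1.747900)) = 1.800000 − (0.009760)/(1.845500) = 1.794711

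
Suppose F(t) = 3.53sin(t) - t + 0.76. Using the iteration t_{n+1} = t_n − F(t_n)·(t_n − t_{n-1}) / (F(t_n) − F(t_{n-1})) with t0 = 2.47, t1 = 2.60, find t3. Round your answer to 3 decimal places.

F(2.47) = 0.48648, F(2.60) = -0.02028
t2 = 2.60000 − (-0.02028)·(2.60000 − 2.47000) / (-0.02028 − 0.48648) = 2.60000 − (-0.00264)/(-0.50676) = 2.59480
F(2.59480) = 0.00063
t3 = 2.59480 − 0.00063·(2.59480 − 2.60000) / (0.00063 − (-0.02028)) = 2.59480 − (0.00000)/(0.02091) = 2.59496

2.595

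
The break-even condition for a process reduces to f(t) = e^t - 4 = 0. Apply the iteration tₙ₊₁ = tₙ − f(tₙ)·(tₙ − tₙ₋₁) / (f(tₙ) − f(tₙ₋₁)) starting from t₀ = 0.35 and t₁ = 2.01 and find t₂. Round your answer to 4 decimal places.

1.0588

f(0.35) = -2.580932, f(2.01) = 3.463317
t₂ = 2.010000 − 3.463317·(2.010000 − 0.350000) / (3.463317 − (-2.580932)) = 2.010000 − (5.749107)/(6.044250) = 1.058830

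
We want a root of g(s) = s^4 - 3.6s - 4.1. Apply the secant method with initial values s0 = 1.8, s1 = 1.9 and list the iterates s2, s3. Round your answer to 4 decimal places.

1.8038, 1.8041

g(1.8) = -0.082400, g(1.9) = 2.092100
s2 = 1.900000 − 2.092100·(1.900000 − 1.800000) / (2.092100 − (-0.082400)) = 1.900000 − (0.209210)/(2.174500) = 1.803789
g(1.803789) = -0.007364
s3 = 1.803789 − (-0.007364)·(1.803789 − 1.900000) / (-0.007364 − 2.092100) = 1.803789 − (0.000708)/(-2.099464) = 1.804127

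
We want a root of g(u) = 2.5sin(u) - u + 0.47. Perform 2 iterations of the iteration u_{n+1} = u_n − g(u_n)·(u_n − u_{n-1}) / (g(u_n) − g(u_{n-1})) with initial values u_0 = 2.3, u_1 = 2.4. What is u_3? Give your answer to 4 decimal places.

g(2.3) = 0.034263, g(2.4) = -0.241342
u_2 = 2.400000 − (-0.241342)·(2.400000 − 2.300000) / (-0.241342 − 0.034263) = 2.400000 − (-0.024134)/(-0.275605) = 2.312432
g(2.312432) = 0.000980
u_3 = 2.312432 − 0.000980·(2.312432 − 2.400000) / (0.000980 − (-0.241342)) = 2.312432 − (-0.000086)/(0.242322) = 2.312786

2.3128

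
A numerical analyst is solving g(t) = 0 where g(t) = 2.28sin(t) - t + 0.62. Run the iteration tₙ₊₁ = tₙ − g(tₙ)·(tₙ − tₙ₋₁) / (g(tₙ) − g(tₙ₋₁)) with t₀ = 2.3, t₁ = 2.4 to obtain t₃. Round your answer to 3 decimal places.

g(2.3) = 0.02021, g(2.4) = -0.23994
t₂ = 2.40000 − (-0.23994)·(2.40000 − 2.30000) / (-0.23994 − 0.02021) = 2.40000 − (-0.02399)/(-0.26015) = 2.30777
g(2.30777) = 0.00059
t₃ = 2.30777 − 0.00059·(2.30777 − 2.40000) / (0.00059 − (-0.23994)) = 2.30777 − (-0.00005)/(0.24053) = 2.30799

2.308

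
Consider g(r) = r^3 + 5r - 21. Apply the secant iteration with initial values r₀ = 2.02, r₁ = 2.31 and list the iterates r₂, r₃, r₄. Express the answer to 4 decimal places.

g(2.02) = -2.657592, g(2.31) = 2.876391
r₂ = 2.310000 − 2.876391·(2.310000 − 2.020000) / (2.876391 − (-2.657592)) = 2.310000 − (0.834153)/(5.533983) = 2.159267
g(2.159267) = -0.136224
r₃ = 2.159267 − (-0.136224)·(2.159267 − 2.310000) / (-0.136224 − 2.876391) = 2.159267 − (0.020533)/(-3.012615) = 2.166083
g(2.166083) = -0.006509
r₄ = 2.166083 − (-0.006509)·(2.166083 − 2.159267) / (-0.006509 − (-0.136224)) = 2.166083 − (-0.000044)/(0.129715) = 2.166425

2.1593, 2.1661, 2.1664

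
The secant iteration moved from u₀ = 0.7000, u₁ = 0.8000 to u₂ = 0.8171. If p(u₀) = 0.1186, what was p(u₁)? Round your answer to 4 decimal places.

The secant line through (0.7000, 0.1186) and (0.8000, p(u₁)) crosses zero at u₂ = 0.8171.
So (0.7000, 0.1186), (0.8000, p(u₁)), (0.8171, 0) are collinear:
p(u₁) = 0.1186 · (0.8000 − 0.8171) / (0.7000 − 0.8171) = 0.1186 · (-0.017100)/(-0.117100) = 0.017319

0.0173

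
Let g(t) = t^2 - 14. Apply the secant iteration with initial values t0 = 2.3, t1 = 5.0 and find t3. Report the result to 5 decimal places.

g(2.3) = -8.7100000, g(5.0) = 11.0000000
t2 = 5.0000000 − 11.0000000·(5.0000000 − 2.3000000) / (11.0000000 − (-8.7100000)) = 5.0000000 − (29.7000000)/(19.7100000) = 3.4931507
g(3.4931507) = -1.7978983
t3 = 3.4931507 − (-1.7978983)·(3.4931507 − 5.0000000) / (-1.7978983 − 11.0000000) = 3.4931507 − (2.7091618)/(-12.7978983) = 3.7048387

3.70484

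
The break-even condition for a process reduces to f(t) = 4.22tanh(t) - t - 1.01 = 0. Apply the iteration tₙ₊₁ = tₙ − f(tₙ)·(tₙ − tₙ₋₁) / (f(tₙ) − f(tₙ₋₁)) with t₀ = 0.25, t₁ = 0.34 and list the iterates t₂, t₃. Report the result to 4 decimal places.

f(0.25) = -0.226443, f(0.34) = 0.031955
t₂ = 0.340000 − 0.031955·(0.340000 − 0.250000) / (0.031955 − (-0.226443)) = 0.340000 − (0.002876)/(0.258398) = 0.328870
f(0.328870) = 0.001002
t₃ = 0.328870 − 0.001002·(0.328870 − 0.340000) / (0.001002 − 0.031955) = 0.328870 − (-0.000011)/(-0.030953) = 0.328510

0.3289, 0.3285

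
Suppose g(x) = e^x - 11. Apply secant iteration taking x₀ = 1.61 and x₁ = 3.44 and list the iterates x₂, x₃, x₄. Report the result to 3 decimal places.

2.029, 2.232, 2.431

g(1.61) = -5.99719, g(3.44) = 20.18696
x₂ = 3.44000 − 20.18696·(3.44000 − 1.61000) / (20.18696 − (-5.99719)) = 3.44000 − (36.94213)/(26.18415) = 2.02914
g(2.02914) = -3.39245
x₃ = 2.02914 − (-3.39245)·(2.02914 − 3.44000) / (-3.39245 − 20.18696) = 2.02914 − (4.78627)/(-23.57941) = 2.23213
g(2.23213) = -1.68034
x₄ = 2.23213 − (-1.68034)·(2.23213 − 2.02914) / (-1.68034 − (-3.39245)) = 2.23213 − (-0.34108)/(1.71211) = 2.43134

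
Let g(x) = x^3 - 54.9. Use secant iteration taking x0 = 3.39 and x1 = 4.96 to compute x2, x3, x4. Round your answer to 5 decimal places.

g(3.39) = -15.9417810, g(4.96) = 67.1239360
x2 = 4.9600000 − 67.1239360·(4.9600000 − 3.3900000) / (67.1239360 − (-15.9417810)) = 4.9600000 − (105.3845795)/(83.0657170) = 3.6913108
g(3.6913108) = -4.6030287
x3 = 3.6913108 − (-4.6030287)·(3.6913108 − 4.9600000) / (-4.6030287 − 67.1239360) = 3.6913108 − (5.8398129)/(-71.7269647) = 3.7727280
g(3.7727280) = -1.2009626
x4 = 3.7727280 − (-1.2009626)·(3.7727280 − 3.6913108) / (-1.2009626 − (-4.6030287)) = 3.7727280 − (-0.0977791)/(3.4020661) = 3.8014691

3.69131, 3.77273, 3.80147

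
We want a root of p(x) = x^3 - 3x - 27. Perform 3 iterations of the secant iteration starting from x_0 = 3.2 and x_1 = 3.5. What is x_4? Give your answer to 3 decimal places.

p(3.2) = -3.83200, p(3.5) = 5.37500
x_2 = 3.50000 − 5.37500·(3.50000 − 3.20000) / (5.37500 − (-3.83200)) = 3.50000 − (1.61250)/(9.20700) = 3.32486
p(3.32486) = -0.21922
x_3 = 3.32486 − (-0.21922)·(3.32486 − 3.50000) / (-0.21922 − 5.37500) = 3.32486 − (0.03839)/(-5.59422) = 3.33172
p(3.33172) = -0.01173
x_4 = 3.33172 − (-0.01173)·(3.33172 − 3.32486) / (-0.01173 − (-0.21922)) = 3.33172 − (-0.00008)/(0.20749) = 3.33211

3.332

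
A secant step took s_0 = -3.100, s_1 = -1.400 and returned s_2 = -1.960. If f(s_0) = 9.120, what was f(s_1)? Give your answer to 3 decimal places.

-4.480

The secant line through (-3.100, 9.120) and (-1.400, f(s_1)) crosses zero at s_2 = -1.960.
So (-3.100, 9.120), (-1.400, f(s_1)), (-1.960, 0) are collinear:
f(s_1) = 9.120 · (-1.400 − (-1.960)) / (-3.100 − (-1.960)) = 9.120 · (0.56000)/(-1.14000) = -4.48000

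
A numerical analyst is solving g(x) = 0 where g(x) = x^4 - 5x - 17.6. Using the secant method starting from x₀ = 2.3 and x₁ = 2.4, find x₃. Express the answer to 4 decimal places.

2.3250

g(2.3) = -1.115900, g(2.4) = 3.577600
x₂ = 2.400000 − 3.577600·(2.400000 − 2.300000) / (3.577600 − (-1.115900)) = 2.400000 − (0.357760)/(4.693500) = 2.323775
g(2.323775) = -0.059609
x₃ = 2.323775 − (-0.059609)·(2.323775 − 2.400000) / (-0.059609 − 3.577600) = 2.323775 − (0.004544)/(-3.637209) = 2.325025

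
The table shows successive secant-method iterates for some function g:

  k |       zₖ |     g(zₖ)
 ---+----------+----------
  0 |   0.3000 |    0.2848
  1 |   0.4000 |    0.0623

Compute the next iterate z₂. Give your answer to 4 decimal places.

z₂ = 0.4000 − 0.0623·(0.4000 − 0.3000) / (0.0623 − 0.2848)
   = 0.4000 − (0.006230)/(-0.222500) = 0.428000

0.4280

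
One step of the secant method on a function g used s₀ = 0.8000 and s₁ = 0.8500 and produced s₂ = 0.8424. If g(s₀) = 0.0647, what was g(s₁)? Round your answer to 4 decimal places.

The secant line through (0.8000, 0.0647) and (0.8500, g(s₁)) crosses zero at s₂ = 0.8424.
So (0.8000, 0.0647), (0.8500, g(s₁)), (0.8424, 0) are collinear:
g(s₁) = 0.0647 · (0.8500 − 0.8424) / (0.8000 − 0.8424) = 0.0647 · (0.007600)/(-0.042400) = -0.011597

-0.0116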